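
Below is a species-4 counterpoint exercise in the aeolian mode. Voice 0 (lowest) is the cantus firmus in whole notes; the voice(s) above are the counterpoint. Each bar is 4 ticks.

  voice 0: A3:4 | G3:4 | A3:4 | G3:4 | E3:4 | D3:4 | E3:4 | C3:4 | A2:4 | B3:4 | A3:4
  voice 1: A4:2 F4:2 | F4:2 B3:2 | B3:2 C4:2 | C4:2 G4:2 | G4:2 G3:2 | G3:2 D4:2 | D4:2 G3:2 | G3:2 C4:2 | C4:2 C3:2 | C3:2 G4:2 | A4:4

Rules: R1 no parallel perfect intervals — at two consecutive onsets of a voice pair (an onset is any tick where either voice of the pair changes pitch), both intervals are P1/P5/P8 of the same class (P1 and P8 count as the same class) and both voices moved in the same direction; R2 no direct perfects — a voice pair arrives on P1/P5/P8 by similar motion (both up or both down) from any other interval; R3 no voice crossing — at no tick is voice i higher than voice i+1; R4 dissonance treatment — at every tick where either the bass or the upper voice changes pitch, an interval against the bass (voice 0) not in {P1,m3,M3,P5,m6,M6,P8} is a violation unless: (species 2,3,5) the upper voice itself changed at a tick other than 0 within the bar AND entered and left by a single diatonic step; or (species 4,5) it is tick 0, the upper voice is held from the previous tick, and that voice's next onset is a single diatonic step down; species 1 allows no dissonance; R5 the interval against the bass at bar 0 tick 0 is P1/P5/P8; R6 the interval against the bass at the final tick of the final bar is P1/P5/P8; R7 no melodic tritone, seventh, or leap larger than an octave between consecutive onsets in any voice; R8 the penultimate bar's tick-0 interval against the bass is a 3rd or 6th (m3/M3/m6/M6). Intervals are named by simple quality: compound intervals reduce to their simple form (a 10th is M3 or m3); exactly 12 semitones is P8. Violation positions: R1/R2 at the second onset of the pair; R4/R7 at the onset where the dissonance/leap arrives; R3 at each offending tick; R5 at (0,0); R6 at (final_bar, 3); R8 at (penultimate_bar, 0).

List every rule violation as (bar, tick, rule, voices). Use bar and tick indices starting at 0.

(1, 0, R4, (0, 1))
(1, 2, R7, (1,))
(2, 0, R4, (0, 1))
(3, 0, R4, (0, 1))
(5, 0, R4, (0, 1))
(6, 0, R4, (0, 1))
(9, 0, R3, (0, 1))
(9, 0, R4, (0, 1))
(9, 0, R7, (0,))
(9, 0, R8, (0, 1))
(9, 1, R3, (0, 1))
(9, 2, R7, (1,))

bar 0: v0=A3 v1=A4 downbeat P8
bar 1: v0=G3 v1=F4 downbeat m7
bar 2: v0=A3 v1=B3 downbeat M2
bar 3: v0=G3 v1=C4 downbeat P4
bar 4: v0=E3 v1=G4 downbeat m3
bar 5: v0=D3 v1=G3 downbeat P4
bar 6: v0=E3 v1=D4 downbeat m7
bar 7: v0=C3 v1=G3 downbeat P5
bar 8: v0=A2 v1=C4 downbeat m3
bar 9: v0=B3 v1=C3 downbeat M7
bar 10: v0=A3 v1=A4 downbeat P8
  -> R4 @ bar 1 tick 0 v(0, 1): G3/F4 m7 untreated
  -> R7 @ bar 1 tick 2 v(1,): F4->B3 leap 6st
  -> R4 @ bar 2 tick 0 v(0, 1): A3/B3 M2 untreated
  -> R4 @ bar 3 tick 0 v(0, 1): G3/C4 P4 untreated
  -> R4 @ bar 5 tick 0 v(0, 1): D3/G3 P4 untreated
  -> R4 @ bar 6 tick 0 v(0, 1): E3/D4 m7 untreated
  -> R3 @ bar 9 tick 0 v(0, 1): B3 above C3
  -> R4 @ bar 9 tick 0 v(0, 1): B3/C3 M7 untreated
  -> R7 @ bar 9 tick 0 v(0,): A2->B3 leap 14st
  -> R8 @ bar 9 tick 0 v(0, 1): penult M7 not 3rd/6th
  -> R3 @ bar 9 tick 1 v(0, 1): B3 above C3
  -> R7 @ bar 9 tick 2 v(1,): C3->G4 leap 19st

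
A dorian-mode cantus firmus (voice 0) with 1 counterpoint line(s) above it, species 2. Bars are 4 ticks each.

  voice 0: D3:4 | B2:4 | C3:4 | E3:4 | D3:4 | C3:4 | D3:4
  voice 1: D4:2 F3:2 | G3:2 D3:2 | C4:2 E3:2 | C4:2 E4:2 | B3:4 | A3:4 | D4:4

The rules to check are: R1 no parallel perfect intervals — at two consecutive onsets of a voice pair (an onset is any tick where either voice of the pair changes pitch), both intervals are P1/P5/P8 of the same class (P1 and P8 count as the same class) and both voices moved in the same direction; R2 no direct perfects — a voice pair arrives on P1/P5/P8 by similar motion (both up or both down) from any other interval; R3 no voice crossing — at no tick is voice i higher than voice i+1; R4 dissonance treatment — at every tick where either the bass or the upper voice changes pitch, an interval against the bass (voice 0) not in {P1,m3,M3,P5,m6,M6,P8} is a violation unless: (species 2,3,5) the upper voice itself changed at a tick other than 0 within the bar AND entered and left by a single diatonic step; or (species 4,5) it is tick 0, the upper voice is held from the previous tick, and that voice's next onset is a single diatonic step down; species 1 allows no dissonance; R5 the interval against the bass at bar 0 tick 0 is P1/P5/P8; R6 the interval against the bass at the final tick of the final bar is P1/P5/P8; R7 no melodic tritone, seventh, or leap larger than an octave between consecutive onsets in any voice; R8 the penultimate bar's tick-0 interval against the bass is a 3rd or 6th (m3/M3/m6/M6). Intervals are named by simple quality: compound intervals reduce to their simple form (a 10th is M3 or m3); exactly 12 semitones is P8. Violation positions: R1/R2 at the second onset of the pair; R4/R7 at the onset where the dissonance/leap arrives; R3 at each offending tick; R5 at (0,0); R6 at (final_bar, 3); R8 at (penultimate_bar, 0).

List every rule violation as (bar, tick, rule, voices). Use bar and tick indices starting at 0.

bar 0: v0=D3 v1=D4 downbeat P8
bar 1: v0=B2 v1=G3 downbeat m6
bar 2: v0=C3 v1=C4 downbeat P8
bar 3: v0=E3 v1=C4 downbeat m6
bar 4: v0=D3 v1=B3 downbeat M6
bar 5: v0=C3 v1=A3 downbeat M6
bar 6: v0=D3 v1=D4 downbeat P8
  -> R2 @ bar 2 tick 0 v(0, 1): B2/D3 m3 -> C3/C4 P8 similar
  -> R7 @ bar 2 tick 0 v(1,): D3->C4 leap 10st
  -> R2 @ bar 6 tick 0 v(0, 1): C3/A3 M6 -> D3/D4 P8 similar

(2, 0, R2, (0, 1))
(2, 0, R7, (1,))
(6, 0, R2, (0, 1))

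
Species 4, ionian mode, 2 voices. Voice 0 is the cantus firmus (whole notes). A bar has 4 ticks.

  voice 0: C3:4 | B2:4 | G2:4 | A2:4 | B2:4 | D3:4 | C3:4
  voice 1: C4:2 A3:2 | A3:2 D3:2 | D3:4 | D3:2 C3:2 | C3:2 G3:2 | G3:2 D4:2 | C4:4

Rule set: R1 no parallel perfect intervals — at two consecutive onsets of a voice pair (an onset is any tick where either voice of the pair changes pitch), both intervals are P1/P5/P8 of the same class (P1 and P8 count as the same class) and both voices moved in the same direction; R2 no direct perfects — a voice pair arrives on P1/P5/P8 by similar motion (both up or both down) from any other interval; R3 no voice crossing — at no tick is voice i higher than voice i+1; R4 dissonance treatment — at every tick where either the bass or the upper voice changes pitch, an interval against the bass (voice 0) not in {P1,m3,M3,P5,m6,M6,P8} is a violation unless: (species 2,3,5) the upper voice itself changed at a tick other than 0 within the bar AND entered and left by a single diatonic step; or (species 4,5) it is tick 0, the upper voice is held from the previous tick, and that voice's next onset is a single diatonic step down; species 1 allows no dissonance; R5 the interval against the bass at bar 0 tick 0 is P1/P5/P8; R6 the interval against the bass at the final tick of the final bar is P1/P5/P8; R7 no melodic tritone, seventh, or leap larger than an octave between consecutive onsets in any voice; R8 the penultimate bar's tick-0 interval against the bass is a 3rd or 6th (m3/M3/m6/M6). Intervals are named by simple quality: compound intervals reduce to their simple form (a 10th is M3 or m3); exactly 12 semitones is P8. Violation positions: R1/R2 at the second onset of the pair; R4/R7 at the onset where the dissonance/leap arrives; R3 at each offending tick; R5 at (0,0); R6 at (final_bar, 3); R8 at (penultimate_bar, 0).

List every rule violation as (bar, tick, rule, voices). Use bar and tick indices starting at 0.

(1, 0, R4, (0, 1))
(4, 0, R4, (0, 1))
(5, 0, R4, (0, 1))
(5, 0, R8, (0, 1))
(6, 0, R1, (0, 1))

bar 0: v0=C3 v1=C4 downbeat P8
bar 1: v0=B2 v1=A3 downbeat m7
bar 2: v0=G2 v1=D3 downbeat P5
bar 3: v0=A2 v1=D3 downbeat P4
bar 4: v0=B2 v1=C3 downbeat m2
bar 5: v0=D3 v1=G3 downbeat P4
bar 6: v0=C3 v1=C4 downbeat P8
  -> R4 @ bar 1 tick 0 v(0, 1): B2/A3 m7 untreated
  -> R4 @ bar 4 tick 0 v(0, 1): B2/C3 m2 untreated
  -> R4 @ bar 5 tick 0 v(0, 1): D3/G3 P4 untreated
  -> R8 @ bar 5 tick 0 v(0, 1): penult P4 not 3rd/6th
  -> R1 @ bar 6 tick 0 v(0, 1): D3/D4 P8 -> C3/C4 P8 similar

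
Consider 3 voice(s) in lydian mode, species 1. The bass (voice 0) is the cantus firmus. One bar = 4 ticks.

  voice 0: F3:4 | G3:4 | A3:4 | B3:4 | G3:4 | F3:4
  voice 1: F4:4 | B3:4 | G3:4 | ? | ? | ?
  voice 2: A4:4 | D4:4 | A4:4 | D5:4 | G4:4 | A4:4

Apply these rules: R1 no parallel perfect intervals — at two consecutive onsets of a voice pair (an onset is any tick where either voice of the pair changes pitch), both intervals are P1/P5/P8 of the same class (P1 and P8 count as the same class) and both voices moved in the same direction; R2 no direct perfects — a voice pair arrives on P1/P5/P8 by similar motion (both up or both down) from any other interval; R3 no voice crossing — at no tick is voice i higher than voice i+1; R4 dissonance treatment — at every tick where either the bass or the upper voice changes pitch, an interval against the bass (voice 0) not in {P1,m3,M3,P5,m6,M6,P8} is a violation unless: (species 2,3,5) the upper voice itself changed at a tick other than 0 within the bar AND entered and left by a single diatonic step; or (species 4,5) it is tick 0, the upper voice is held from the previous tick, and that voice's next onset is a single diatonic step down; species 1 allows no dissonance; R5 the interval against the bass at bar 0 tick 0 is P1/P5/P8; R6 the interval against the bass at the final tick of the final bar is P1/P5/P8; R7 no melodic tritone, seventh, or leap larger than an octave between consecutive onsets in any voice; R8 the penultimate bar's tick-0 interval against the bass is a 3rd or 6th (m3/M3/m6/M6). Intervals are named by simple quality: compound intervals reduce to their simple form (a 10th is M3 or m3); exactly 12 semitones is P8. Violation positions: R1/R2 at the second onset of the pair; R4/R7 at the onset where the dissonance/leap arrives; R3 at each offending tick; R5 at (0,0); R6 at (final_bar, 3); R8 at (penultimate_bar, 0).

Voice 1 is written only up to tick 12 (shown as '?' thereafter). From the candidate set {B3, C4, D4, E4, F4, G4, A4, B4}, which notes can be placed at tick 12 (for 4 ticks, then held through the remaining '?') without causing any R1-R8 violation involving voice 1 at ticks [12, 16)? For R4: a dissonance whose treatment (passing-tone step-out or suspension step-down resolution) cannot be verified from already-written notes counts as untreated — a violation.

{}

B3: violates R2
C4: violates R4
D4: violates R2
E4: violates R4
F4: violates R4,R7
G4: violates R2
A4: violates R4,R7
B4: violates R2,R7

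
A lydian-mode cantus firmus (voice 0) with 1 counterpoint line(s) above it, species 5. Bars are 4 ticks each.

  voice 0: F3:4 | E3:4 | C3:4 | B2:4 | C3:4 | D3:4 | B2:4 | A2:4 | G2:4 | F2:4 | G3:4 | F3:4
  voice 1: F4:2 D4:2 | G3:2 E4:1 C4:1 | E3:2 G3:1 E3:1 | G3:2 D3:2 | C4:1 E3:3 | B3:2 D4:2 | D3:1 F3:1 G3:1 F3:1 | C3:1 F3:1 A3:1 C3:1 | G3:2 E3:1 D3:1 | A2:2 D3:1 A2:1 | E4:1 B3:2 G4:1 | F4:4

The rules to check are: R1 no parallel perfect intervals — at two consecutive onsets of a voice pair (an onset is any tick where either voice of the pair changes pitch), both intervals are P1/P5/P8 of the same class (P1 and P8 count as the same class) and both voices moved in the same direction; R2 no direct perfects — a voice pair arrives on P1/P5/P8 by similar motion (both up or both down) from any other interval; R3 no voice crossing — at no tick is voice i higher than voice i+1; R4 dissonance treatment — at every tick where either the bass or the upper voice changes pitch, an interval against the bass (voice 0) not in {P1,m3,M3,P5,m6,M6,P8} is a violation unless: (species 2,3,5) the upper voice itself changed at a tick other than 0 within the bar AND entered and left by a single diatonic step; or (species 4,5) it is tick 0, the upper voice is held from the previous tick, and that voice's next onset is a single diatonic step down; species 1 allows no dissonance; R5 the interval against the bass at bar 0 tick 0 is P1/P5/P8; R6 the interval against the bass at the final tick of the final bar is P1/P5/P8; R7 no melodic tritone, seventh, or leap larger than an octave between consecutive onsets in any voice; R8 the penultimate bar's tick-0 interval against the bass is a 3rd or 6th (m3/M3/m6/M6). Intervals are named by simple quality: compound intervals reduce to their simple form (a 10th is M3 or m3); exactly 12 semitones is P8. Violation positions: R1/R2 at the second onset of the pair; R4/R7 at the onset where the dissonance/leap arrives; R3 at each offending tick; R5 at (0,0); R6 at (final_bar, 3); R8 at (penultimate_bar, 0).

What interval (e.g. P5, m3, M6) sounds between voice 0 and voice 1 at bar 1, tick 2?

voice 0=E3 voice 1=E4 -> P8

P8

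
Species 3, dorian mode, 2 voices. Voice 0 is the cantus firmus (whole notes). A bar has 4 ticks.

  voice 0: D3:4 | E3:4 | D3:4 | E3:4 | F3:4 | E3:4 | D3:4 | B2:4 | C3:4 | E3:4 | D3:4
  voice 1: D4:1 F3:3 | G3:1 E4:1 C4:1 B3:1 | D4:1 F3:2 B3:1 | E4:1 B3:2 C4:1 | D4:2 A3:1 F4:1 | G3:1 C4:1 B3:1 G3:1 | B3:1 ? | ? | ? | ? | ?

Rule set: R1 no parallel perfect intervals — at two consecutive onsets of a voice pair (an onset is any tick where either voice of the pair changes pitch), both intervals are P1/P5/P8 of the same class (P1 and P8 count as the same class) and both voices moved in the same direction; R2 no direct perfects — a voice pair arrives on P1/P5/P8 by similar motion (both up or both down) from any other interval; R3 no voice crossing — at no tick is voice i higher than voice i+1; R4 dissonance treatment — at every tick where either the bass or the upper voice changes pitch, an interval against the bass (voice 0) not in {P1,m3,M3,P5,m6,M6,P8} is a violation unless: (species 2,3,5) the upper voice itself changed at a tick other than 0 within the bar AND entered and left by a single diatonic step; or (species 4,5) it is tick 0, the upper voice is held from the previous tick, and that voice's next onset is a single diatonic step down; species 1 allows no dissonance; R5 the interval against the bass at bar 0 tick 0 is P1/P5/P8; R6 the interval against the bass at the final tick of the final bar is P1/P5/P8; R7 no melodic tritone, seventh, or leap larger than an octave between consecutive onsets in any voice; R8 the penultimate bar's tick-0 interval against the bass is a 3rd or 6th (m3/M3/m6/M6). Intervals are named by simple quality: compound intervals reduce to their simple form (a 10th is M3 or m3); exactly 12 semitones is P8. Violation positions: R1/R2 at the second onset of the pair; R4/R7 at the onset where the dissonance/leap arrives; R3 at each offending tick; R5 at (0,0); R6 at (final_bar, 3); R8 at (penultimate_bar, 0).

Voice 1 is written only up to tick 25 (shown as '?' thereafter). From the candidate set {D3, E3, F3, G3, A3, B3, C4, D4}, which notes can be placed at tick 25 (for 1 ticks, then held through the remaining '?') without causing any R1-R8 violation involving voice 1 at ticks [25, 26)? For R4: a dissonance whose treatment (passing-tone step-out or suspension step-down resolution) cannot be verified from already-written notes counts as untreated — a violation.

{A3, B3, D3, D4}

D3: legal
E3: violates R4
F3: violates R7
G3: violates R4
A3: legal
B3: legal
C4: violates R4
D4: legal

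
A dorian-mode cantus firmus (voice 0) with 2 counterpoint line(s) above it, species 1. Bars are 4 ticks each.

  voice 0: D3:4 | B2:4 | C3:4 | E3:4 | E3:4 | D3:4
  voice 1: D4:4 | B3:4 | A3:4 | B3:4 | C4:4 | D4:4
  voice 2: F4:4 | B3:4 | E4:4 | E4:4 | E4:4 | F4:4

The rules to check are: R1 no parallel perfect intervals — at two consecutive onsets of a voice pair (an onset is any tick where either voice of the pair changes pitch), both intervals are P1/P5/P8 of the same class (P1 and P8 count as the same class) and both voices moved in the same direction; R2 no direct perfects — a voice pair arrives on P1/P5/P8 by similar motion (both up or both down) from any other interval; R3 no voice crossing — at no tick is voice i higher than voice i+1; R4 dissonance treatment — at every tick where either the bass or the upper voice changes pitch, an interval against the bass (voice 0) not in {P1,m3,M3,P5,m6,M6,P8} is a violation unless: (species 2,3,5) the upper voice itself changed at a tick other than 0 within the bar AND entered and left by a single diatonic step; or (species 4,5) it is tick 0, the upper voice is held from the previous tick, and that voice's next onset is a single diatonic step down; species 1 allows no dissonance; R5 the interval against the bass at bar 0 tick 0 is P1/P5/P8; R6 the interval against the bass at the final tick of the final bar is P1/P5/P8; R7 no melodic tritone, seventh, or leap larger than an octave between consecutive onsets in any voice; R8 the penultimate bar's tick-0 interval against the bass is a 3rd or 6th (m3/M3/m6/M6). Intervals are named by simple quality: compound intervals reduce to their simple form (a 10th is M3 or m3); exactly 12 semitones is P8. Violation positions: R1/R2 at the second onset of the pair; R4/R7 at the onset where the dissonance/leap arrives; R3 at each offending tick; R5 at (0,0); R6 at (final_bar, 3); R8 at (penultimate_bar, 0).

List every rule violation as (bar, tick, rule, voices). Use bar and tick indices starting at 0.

(0, 0, R5, (0, 2))
(1, 0, R1, (0, 1))
(1, 0, R2, (0, 2))
(1, 0, R2, (1, 2))
(1, 0, R7, (2,))
(3, 0, R2, (0, 1))
(4, 0, R8, (0, 2))
(5, 3, R6, (0, 2))

bar 0: v0=D3 v1=D4 v2=F4 downbeat m3
bar 1: v0=B2 v1=B3 v2=B3 downbeat P8
bar 2: v0=C3 v1=A3 v2=E4 downbeat M3
bar 3: v0=E3 v1=B3 v2=E4 downbeat P8
bar 4: v0=E3 v1=C4 v2=E4 downbeat P8
bar 5: v0=D3 v1=D4 v2=F4 downbeat m3
  -> R5 @ bar 0 tick 0 v(0, 2): opens on m3
  -> R1 @ bar 1 tick 0 v(0, 1): D3/D4 P8 -> B2/B3 P8 similar
  -> R2 @ bar 1 tick 0 v(0, 2): D3/F4 m3 -> B2/B3 P8 similar
  -> R2 @ bar 1 tick 0 v(1, 2): D4/F4 m3 -> B3/B3 P1 similar
  -> R7 @ bar 1 tick 0 v(2,): F4->B3 leap 6st
  -> R2 @ bar 3 tick 0 v(0, 1): C3/A3 M6 -> E3/B3 P5 similar
  -> R8 @ bar 4 tick 0 v(0, 2): penult P8 not 3rd/6th
  -> R6 @ bar 5 tick 3 v(0, 2): closes on m3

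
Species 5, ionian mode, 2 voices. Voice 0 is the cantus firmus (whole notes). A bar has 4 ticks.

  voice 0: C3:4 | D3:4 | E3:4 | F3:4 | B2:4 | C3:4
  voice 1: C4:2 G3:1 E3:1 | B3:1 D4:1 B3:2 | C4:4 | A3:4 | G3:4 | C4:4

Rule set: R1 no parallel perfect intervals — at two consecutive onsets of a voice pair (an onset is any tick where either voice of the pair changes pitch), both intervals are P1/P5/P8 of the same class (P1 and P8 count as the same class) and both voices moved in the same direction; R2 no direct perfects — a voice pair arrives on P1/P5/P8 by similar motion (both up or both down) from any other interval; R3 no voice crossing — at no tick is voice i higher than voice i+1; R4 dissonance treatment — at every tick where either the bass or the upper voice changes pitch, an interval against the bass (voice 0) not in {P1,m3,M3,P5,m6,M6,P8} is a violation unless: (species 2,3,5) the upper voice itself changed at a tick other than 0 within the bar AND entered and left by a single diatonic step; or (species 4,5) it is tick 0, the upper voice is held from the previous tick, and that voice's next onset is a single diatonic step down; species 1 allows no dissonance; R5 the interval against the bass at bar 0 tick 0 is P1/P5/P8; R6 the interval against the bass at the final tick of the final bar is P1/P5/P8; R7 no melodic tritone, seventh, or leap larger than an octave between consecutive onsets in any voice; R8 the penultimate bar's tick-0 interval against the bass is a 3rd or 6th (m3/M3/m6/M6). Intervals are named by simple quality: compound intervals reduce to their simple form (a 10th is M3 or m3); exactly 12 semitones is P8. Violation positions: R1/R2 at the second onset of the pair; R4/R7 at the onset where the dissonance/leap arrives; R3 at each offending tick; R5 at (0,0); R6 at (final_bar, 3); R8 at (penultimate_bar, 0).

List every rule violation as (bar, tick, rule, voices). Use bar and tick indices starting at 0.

bar 0: v0=C3 v1=C4 downbeat P8
bar 1: v0=D3 v1=B3 downbeat M6
bar 2: v0=E3 v1=C4 downbeat m6
bar 3: v0=F3 v1=A3 downbeat M3
bar 4: v0=B2 v1=G3 downbeat m6
bar 5: v0=C3 v1=C4 downbeat P8
  -> R7 @ bar 4 tick 0 v(0,): F3->B2 leap 6st
  -> R2 @ bar 5 tick 0 v(0, 1): B2/G3 m6 -> C3/C4 P8 similar

(4, 0, R7, (0,))
(5, 0, R2, (0, 1))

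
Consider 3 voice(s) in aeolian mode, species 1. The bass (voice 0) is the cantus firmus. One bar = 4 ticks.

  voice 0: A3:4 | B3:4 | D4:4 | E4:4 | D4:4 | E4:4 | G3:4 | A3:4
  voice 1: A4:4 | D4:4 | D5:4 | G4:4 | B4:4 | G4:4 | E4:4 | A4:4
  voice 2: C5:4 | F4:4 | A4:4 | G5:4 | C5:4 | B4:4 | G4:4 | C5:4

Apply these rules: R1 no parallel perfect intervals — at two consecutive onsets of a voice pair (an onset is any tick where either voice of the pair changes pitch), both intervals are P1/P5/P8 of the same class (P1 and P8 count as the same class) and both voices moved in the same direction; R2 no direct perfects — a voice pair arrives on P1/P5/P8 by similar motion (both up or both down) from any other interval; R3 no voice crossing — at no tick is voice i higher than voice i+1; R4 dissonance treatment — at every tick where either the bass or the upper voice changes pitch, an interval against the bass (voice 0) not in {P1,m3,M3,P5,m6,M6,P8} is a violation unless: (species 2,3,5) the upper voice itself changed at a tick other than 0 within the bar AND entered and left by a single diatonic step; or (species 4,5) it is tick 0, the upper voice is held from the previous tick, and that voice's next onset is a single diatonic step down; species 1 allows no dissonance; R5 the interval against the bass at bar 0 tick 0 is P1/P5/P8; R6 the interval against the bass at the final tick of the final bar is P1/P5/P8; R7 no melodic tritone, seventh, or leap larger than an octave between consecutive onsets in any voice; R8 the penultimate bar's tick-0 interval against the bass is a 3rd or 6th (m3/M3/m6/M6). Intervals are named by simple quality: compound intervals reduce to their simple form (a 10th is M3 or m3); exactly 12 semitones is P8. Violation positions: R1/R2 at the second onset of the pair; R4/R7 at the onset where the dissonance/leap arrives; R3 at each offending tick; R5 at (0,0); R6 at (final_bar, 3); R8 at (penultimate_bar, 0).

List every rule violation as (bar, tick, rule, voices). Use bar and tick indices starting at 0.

(0, 0, R5, (0, 2))
(1, 0, R4, (0, 2))
(2, 0, R2, (0, 1))
(2, 0, R2, (0, 2))
(2, 0, R3, (1, 2))
(2, 1, R3, (1, 2))
(2, 2, R3, (1, 2))
(2, 3, R3, (1, 2))
(3, 0, R7, (2,))
(4, 0, R4, (0, 2))
(6, 0, R2, (0, 2))
(6, 0, R8, (0, 2))
(7, 0, R2, (0, 1))
(7, 3, R6, (0, 2))

bar 0: v0=A3 v1=A4 v2=C5 downbeat m3
bar 1: v0=B3 v1=D4 v2=F4 downbeat TT
bar 2: v0=D4 v1=D5 v2=A4 downbeat P5
bar 3: v0=E4 v1=G4 v2=G5 downbeat m3
bar 4: v0=D4 v1=B4 v2=C5 downbeat m7
bar 5: v0=E4 v1=G4 v2=B4 downbeat P5
bar 6: v0=G3 v1=E4 v2=G4 downbeat P8
bar 7: v0=A3 v1=A4 v2=C5 downbeat m3
  -> R5 @ bar 0 tick 0 v(0, 2): opens on m3
  -> R4 @ bar 1 tick 0 v(0, 2): B3/F4 TT untreated
  -> R2 @ bar 2 tick 0 v(0, 1): B3/D4 m3 -> D4/D5 P8 similar
  -> R2 @ bar 2 tick 0 v(0, 2): B3/F4 TT -> D4/A4 P5 similar
  -> R3 @ bar 2 tick 0 v(1, 2): D5 above A4
  -> R3 @ bar 2 tick 1 v(1, 2): D5 above A4
  -> R3 @ bar 2 tick 2 v(1, 2): D5 above A4
  -> R3 @ bar 2 tick 3 v(1, 2): D5 above A4
  -> R7 @ bar 3 tick 0 v(2,): A4->G5 leap 10st
  -> R4 @ bar 4 tick 0 v(0, 2): D4/C5 m7 untreated
  -> R2 @ bar 6 tick 0 v(0, 2): E4/B4 P5 -> G3/G4 P8 similar
  -> R8 @ bar 6 tick 0 v(0, 2): penult P8 not 3rd/6th
  -> R2 @ bar 7 tick 0 v(0, 1): G3/E4 M6 -> A3/A4 P8 similar
  -> R6 @ bar 7 tick 3 v(0, 2): closes on m3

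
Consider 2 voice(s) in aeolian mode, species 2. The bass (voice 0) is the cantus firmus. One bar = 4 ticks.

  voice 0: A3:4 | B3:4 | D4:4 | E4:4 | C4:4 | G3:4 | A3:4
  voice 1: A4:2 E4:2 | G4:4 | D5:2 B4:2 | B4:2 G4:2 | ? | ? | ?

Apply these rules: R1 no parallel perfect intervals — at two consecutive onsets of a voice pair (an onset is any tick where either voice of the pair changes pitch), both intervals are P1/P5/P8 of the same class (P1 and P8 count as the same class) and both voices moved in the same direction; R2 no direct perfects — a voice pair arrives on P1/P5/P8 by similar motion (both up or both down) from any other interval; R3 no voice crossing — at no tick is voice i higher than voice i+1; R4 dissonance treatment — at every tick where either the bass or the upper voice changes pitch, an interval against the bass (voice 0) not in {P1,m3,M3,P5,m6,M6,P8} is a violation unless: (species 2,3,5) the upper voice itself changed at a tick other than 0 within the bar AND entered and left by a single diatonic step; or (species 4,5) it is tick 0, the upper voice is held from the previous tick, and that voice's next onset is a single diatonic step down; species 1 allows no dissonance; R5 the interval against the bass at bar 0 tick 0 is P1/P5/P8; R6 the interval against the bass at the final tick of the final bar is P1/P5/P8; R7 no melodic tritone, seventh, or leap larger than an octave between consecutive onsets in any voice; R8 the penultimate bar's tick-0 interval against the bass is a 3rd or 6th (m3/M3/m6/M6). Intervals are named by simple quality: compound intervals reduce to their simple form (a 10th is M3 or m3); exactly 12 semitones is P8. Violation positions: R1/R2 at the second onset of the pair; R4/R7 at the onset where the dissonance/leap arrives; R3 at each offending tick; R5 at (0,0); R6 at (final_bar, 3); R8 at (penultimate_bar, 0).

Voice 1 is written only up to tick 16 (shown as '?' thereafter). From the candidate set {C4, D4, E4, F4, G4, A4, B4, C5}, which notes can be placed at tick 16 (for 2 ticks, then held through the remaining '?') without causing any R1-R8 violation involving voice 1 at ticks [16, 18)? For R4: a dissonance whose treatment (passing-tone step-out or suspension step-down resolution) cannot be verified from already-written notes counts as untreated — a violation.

C4: violates R2
D4: violates R4
E4: legal
F4: violates R4
G4: legal
A4: legal
B4: violates R4
C5: legal

{A4, C5, E4, G4}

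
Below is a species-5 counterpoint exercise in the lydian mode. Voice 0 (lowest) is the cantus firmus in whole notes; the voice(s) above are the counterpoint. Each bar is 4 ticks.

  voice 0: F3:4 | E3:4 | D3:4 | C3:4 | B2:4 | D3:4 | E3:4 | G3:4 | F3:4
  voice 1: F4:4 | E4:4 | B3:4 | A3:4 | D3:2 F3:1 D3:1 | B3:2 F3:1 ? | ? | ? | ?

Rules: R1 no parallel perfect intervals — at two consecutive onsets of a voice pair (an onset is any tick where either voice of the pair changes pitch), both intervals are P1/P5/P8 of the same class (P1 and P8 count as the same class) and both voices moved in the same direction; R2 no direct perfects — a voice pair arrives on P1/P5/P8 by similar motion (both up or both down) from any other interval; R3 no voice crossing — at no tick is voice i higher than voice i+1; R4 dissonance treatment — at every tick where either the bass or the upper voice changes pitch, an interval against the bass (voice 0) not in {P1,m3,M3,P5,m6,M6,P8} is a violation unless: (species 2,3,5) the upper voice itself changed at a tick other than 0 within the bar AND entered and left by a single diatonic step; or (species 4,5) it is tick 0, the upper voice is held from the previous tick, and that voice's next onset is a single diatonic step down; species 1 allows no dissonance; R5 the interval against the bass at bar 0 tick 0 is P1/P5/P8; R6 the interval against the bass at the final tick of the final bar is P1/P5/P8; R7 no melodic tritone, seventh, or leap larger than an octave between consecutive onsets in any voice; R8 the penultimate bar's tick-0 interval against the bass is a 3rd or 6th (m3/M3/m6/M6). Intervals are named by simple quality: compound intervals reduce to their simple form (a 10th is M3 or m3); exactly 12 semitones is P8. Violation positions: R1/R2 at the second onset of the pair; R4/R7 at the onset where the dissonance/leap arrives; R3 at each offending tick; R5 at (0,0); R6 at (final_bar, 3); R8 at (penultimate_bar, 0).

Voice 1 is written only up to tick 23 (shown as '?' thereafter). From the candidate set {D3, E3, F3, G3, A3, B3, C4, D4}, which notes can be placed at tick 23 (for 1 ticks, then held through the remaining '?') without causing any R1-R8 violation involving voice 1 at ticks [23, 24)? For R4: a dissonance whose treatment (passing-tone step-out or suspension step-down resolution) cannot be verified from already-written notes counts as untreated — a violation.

D3: legal
E3: violates R4
F3: legal
G3: violates R4
A3: legal
B3: violates R7
C4: violates R4
D4: legal

{A3, D3, D4, F3}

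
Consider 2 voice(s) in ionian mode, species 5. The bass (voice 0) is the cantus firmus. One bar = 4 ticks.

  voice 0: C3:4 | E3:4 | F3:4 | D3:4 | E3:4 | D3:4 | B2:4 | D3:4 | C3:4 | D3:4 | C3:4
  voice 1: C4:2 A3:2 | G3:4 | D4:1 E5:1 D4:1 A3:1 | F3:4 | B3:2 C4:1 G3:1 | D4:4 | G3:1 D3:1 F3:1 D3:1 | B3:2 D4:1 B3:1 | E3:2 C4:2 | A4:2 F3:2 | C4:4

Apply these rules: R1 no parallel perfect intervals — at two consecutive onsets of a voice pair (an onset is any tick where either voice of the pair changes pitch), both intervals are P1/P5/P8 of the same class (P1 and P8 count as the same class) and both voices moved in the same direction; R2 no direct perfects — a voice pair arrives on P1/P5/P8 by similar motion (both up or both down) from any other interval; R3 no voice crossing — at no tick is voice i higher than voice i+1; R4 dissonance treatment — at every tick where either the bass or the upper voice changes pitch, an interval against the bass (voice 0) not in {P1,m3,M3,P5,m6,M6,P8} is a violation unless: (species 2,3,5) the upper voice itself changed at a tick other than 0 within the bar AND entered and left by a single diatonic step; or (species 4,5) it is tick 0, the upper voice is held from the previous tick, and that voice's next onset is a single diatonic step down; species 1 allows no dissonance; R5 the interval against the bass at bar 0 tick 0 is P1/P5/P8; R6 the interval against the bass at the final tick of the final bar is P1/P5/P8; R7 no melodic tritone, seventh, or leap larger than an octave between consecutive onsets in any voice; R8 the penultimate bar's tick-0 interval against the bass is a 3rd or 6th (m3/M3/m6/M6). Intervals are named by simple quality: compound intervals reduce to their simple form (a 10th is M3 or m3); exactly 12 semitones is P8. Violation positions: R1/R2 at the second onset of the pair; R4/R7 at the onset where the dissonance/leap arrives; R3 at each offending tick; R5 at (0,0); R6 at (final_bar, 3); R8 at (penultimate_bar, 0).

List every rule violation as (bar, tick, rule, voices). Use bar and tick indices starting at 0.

bar 0: v0=C3 v1=C4 downbeat P8
bar 1: v0=E3 v1=G3 downbeat m3
bar 2: v0=F3 v1=D4 downbeat M6
bar 3: v0=D3 v1=F3 downbeat m3
bar 4: v0=E3 v1=B3 downbeat P5
bar 5: v0=D3 v1=D4 downbeat P8
bar 6: v0=B2 v1=G3 downbeat m6
bar 7: v0=D3 v1=B3 downbeat M6
bar 8: v0=C3 v1=E3 downbeat M3
bar 9: v0=D3 v1=A4 downbeat P5
bar 10: v0=C3 v1=C4 downbeat P8
  -> R4 @ bar 2 tick 1 v(0, 1): F3/E5 M7 untreated
  -> R7 @ bar 2 tick 1 v(1,): D4->E5 leap 14st
  -> R7 @ bar 2 tick 2 v(1,): E5->D4 leap 14st
  -> R2 @ bar 4 tick 0 v(0, 1): D3/F3 m3 -> E3/B3 P5 similar
  -> R7 @ bar 4 tick 0 v(1,): F3->B3 leap 6st
  -> R4 @ bar 6 tick 2 v(0, 1): B2/F3 TT untreated
  -> R2 @ bar 9 tick 0 v(0, 1): C3/C4 P8 -> D3/A4 P5 similar
  -> R8 @ bar 9 tick 0 v(0, 1): penult P5 not 3rd/6th
  -> R7 @ bar 9 tick 2 v(1,): A4->F3 leap 16st

(2, 1, R4, (0, 1))
(2, 1, R7, (1,))
(2, 2, R7, (1,))
(4, 0, R2, (0, 1))
(4, 0, R7, (1,))
(6, 2, R4, (0, 1))
(9, 0, R2, (0, 1))
(9, 0, R8, (0, 1))
(9, 2, R7, (1,))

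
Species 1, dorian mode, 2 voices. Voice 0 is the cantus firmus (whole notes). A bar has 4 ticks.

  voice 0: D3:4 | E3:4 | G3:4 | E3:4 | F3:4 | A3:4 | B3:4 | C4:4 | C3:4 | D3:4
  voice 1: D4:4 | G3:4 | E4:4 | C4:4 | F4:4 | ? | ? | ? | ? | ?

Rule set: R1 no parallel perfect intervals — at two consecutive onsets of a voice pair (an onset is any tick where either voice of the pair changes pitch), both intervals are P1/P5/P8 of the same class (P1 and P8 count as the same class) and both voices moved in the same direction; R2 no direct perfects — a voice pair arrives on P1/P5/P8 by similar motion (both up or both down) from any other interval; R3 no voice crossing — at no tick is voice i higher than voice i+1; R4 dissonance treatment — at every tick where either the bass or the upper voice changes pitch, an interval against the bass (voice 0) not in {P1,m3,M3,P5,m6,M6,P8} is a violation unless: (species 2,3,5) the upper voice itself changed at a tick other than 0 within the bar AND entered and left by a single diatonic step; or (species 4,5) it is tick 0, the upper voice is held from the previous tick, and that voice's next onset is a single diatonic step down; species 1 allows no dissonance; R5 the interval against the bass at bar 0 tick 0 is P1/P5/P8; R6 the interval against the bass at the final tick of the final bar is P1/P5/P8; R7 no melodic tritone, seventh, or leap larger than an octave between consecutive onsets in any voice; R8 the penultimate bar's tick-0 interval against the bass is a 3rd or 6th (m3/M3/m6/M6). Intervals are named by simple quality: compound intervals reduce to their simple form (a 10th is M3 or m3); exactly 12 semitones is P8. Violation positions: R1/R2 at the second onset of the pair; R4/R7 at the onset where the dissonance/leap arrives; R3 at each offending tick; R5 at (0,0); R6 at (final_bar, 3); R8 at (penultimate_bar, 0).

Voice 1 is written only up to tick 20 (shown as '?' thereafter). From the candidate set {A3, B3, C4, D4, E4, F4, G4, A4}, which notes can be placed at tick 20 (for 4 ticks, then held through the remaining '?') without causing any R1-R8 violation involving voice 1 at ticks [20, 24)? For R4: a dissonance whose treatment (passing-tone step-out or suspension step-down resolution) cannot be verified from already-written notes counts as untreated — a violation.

A3: legal
B3: violates R4,R7
C4: legal
D4: violates R4
E4: legal
F4: legal
G4: violates R4
A4: violates R1

{A3, C4, E4, F4}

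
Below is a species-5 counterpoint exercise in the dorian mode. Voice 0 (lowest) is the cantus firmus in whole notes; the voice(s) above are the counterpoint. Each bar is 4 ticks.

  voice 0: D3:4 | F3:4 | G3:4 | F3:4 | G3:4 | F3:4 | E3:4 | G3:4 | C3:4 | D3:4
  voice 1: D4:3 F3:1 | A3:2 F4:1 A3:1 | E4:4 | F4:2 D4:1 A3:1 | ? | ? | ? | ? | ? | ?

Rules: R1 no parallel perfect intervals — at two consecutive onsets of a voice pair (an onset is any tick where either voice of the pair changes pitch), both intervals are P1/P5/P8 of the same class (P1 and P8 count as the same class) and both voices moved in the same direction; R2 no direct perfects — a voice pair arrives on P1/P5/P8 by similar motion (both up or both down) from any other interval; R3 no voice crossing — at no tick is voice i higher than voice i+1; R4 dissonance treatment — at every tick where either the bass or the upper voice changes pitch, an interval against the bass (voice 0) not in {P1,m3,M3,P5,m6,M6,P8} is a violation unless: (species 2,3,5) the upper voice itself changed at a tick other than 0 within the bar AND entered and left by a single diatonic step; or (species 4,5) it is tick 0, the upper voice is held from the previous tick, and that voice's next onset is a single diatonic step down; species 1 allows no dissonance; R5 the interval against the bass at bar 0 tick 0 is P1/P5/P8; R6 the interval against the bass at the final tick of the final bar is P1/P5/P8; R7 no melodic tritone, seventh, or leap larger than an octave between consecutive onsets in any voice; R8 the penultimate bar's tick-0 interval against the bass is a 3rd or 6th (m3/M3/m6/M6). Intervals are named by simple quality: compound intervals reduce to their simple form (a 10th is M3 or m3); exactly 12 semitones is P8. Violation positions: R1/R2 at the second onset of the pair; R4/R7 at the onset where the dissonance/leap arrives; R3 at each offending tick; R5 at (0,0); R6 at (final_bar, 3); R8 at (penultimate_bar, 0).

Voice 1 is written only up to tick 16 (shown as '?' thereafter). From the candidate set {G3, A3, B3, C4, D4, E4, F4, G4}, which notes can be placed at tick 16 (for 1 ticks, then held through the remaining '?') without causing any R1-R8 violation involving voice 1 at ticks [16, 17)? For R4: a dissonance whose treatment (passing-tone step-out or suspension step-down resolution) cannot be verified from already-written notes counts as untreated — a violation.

{B3, E4, G3}

G3: legal
A3: violates R4
B3: legal
C4: violates R4
D4: violates R2
E4: legal
F4: violates R4
G4: violates R2,R7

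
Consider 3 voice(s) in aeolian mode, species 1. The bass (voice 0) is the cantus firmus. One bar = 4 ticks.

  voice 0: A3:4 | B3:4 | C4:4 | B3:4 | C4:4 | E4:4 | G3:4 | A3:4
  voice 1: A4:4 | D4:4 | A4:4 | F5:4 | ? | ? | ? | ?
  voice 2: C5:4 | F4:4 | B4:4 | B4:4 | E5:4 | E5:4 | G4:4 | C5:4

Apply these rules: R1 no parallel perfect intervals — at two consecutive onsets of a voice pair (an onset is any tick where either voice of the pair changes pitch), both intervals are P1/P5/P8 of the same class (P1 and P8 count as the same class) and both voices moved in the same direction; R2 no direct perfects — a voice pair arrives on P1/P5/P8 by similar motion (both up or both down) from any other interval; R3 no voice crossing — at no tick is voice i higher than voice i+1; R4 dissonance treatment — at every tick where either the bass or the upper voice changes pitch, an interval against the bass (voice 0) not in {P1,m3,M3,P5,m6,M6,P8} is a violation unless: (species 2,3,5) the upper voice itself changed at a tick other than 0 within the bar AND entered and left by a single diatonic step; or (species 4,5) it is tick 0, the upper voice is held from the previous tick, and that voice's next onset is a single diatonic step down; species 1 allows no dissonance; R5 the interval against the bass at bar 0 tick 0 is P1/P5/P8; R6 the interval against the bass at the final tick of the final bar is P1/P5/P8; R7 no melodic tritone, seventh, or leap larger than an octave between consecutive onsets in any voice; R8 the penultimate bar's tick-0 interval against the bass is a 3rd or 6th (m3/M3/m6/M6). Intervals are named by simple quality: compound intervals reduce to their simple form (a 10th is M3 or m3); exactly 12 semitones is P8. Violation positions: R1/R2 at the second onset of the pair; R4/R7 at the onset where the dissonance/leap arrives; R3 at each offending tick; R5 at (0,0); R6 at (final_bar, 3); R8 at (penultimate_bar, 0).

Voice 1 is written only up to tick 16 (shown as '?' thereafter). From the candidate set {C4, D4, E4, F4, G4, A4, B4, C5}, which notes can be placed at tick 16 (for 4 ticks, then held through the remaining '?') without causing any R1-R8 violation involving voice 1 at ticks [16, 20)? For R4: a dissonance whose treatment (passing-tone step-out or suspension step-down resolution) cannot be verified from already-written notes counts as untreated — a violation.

{A4, C5}

C4: violates R7
D4: violates R4,R7
E4: violates R7
F4: violates R4
G4: violates R7
A4: legal
B4: violates R4,R7
C5: legal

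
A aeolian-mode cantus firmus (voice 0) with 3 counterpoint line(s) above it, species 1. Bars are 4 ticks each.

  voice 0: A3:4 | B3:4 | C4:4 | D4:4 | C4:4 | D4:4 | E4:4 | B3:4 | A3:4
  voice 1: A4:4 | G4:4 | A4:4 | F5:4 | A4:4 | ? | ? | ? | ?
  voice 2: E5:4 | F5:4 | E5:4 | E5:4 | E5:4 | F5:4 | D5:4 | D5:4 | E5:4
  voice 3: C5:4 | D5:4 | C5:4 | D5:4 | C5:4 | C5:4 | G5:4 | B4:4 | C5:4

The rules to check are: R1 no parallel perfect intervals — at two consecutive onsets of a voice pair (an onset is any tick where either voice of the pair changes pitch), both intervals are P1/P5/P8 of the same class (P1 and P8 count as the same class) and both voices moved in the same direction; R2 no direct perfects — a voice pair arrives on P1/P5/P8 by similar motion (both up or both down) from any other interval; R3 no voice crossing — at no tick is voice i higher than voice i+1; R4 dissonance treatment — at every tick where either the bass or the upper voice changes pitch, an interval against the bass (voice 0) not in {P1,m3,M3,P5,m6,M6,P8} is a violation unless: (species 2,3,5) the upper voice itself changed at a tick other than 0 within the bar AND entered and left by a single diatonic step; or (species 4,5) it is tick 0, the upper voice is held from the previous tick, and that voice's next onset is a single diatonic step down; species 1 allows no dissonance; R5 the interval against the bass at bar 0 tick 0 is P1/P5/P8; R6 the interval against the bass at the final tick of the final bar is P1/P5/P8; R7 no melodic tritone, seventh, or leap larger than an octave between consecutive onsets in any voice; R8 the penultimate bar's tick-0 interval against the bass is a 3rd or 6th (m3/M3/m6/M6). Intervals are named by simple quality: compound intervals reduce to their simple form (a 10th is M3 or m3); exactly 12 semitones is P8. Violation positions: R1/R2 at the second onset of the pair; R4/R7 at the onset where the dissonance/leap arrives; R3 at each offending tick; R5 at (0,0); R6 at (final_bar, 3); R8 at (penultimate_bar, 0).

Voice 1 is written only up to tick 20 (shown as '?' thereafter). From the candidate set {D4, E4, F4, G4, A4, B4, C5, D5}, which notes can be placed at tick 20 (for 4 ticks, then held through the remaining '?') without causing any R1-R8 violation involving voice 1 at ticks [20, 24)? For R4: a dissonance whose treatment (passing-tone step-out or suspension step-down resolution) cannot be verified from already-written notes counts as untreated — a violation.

{A4, B4, D4, F4}

D4: legal
E4: violates R4
F4: legal
G4: violates R4
A4: legal
B4: legal
C5: violates R4
D5: violates R2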